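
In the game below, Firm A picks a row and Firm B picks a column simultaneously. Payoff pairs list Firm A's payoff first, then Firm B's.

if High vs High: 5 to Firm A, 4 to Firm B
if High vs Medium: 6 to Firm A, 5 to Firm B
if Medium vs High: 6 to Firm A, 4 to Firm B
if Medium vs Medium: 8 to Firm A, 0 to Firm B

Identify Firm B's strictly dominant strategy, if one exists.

A strategy is strictly dominant if it gives Firm B a strictly higher payoff than every other strategy, against every choice by the opponent.
High is not dominant: against High, Medium gives 5 > 4.
Medium is not dominant: against Medium, High gives 4 > 0.
No single strategy is best against every opponent action.

None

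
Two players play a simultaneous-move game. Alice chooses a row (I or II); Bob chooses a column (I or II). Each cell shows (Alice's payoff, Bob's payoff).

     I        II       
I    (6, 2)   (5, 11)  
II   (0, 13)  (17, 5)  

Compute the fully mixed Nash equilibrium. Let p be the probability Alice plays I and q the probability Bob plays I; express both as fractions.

Each player's mixing probability is pinned down by making the *other* player indifferent.
Bob indifferent between I and II: p·2 + (1−p)·13 = p·11 + (1−p)·5 ⟹ 13 + (-11)p = 5 + 6p ⟹ p = 8/17.
Alice indifferent between I and II: q·6 + (1−q)·5 = q·0 + (1−q)·17 ⟹ 5 + 1q = 17 + (-17)q ⟹ q = 2/3.

p = 8/17, q = 2/3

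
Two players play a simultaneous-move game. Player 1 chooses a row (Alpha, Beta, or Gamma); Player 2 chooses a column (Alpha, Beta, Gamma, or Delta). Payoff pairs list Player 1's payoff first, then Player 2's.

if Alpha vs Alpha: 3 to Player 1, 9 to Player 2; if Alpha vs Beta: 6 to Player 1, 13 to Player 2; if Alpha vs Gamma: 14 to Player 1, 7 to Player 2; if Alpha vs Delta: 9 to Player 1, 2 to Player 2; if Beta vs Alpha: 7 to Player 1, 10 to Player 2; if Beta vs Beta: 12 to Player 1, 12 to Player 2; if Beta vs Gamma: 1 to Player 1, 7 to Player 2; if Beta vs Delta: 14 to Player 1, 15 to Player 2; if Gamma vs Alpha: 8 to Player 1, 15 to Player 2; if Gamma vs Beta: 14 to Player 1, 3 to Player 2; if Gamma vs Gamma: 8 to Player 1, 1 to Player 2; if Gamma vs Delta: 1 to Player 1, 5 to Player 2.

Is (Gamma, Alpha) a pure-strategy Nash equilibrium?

Holding Player 2 at Alpha: Player 1 gets 8 from Gamma, versus 3 from Alpha, 7 from Beta. No profitable deviation for Player 1.
Holding Player 1 at Gamma: Player 2 gets 15 from Alpha, versus 3 from Beta, 1 from Gamma, 5 from Delta. No profitable deviation for Player 2 either.

Yes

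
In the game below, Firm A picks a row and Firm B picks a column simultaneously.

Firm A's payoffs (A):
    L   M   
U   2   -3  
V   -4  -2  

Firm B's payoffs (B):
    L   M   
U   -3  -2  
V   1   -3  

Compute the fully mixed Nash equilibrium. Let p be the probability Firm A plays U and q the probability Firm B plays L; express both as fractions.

In a mixed NE each player is indifferent between their pure strategies, so the opponent's mix sets the indifference.
Firm B indifferent between L and M: p·(-3) + (1−p)·1 = p·(-2) + (1−p)·(-3) ⟹ 1 + (-4)p = (-3) + 1p ⟹ p = 4/5.
Firm A indifferent between U and V: q·2 + (1−q)·(-3) = q·(-4) + (1−q)·(-2) ⟹ (-3) + 5q = (-2) + (-2)q ⟹ q = 1/7.

p = 4/5, q = 1/7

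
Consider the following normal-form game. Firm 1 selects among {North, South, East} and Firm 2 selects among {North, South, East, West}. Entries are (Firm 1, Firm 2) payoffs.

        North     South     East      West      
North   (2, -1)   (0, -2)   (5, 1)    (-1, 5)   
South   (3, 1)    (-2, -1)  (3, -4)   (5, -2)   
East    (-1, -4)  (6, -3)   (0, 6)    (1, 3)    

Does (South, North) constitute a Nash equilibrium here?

Holding Firm 2 at North: Firm 1 gets 3 from South, versus 2 from North, -1 from East. No profitable deviation for Firm 1.
Holding Firm 1 at South: Firm 2 gets 1 from North, versus -1 from South, -4 from East, -2 from West. No profitable deviation for Firm 2 either.

Yes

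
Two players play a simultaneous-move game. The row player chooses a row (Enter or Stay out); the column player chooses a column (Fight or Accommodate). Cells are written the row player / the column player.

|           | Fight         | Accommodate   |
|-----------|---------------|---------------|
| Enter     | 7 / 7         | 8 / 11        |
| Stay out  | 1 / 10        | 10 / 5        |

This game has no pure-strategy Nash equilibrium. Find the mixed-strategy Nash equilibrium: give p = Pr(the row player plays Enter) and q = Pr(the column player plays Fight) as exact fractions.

Each player's mixing probability is pinned down by making the *other* player indifferent.
The column player indifferent between Fight and Accommodate: p·7 + (1−p)·10 = p·11 + (1−p)·5 ⟹ 10 + (-3)p = 5 + 6p ⟹ p = 5/9.
The row player indifferent between Enter and Stay out: q·7 + (1−q)·8 = q·1 + (1−q)·10 ⟹ 8 + (-1)q = 10 + (-9)q ⟹ q = 1/4.

p = 5/9, q = 1/4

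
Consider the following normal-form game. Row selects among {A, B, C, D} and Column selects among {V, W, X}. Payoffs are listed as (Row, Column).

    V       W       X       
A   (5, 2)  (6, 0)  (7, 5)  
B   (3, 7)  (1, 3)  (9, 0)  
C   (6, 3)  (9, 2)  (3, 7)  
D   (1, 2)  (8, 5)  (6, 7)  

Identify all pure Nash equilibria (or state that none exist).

None

A profile is a Nash equilibrium when each player is best-responding to the other.
Row's best responses — vs V: C (payoff 6); vs W: C (payoff 9); vs X: B (payoff 9).
Column's best responses — vs A: X (payoff 5); vs B: V (payoff 7); vs C: X (payoff 7); vs D: X (payoff 7).
No cell has both players best-responding. For instance, Row's best reply to V is C, but against C Column prefers X over V.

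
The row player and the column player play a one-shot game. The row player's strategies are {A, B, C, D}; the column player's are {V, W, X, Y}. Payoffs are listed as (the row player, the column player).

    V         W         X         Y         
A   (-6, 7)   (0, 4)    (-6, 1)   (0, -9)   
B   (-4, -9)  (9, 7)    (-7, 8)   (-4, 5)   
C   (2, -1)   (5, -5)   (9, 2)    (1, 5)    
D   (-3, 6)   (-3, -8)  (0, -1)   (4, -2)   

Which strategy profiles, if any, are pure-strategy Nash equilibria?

None

Check mutual best responses: a cell is a NE iff neither player can gain by unilaterally deviating.
The row player's best responses — vs V: C (payoff 2); vs W: B (payoff 9); vs X: C (payoff 9); vs Y: D (payoff 4).
The column player's best responses — vs A: V (payoff 7); vs B: X (payoff 8); vs C: Y (payoff 5); vs D: V (payoff 6).
No cell has both players best-responding. For instance, the row player's best reply to V is C, but against C the column player prefers Y over V.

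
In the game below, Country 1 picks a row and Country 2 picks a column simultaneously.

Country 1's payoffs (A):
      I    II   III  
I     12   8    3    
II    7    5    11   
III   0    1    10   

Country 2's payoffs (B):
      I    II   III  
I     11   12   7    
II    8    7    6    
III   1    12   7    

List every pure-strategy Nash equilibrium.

A profile is a Nash equilibrium when each player is best-responding to the other.
Country 1's best responses — vs I: I (payoff 12); vs II: I (payoff 8); vs III: II (payoff 11).
Country 2's best responses — vs I: II (payoff 12); vs II: I (payoff 8); vs III: II (payoff 12).
The only mutual best response is (I, II); neither player gains by switching there.

(I, II)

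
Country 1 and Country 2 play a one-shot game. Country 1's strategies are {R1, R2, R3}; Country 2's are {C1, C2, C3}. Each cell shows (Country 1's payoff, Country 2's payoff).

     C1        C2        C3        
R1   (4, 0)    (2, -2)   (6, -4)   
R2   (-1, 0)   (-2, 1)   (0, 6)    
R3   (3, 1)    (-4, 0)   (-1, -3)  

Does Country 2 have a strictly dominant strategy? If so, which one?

No strictly dominant strategy

Check whether one of Country 2's strategies beats all alternatives regardless of what the opponent does.
C1 is not dominant: against R2, C2 gives 1 > 0.
C2 is not dominant: against R1, C1 gives 0 > -2.
C3 is not dominant: against R1, C1 gives 0 > -4.
No single strategy is best against every opponent action.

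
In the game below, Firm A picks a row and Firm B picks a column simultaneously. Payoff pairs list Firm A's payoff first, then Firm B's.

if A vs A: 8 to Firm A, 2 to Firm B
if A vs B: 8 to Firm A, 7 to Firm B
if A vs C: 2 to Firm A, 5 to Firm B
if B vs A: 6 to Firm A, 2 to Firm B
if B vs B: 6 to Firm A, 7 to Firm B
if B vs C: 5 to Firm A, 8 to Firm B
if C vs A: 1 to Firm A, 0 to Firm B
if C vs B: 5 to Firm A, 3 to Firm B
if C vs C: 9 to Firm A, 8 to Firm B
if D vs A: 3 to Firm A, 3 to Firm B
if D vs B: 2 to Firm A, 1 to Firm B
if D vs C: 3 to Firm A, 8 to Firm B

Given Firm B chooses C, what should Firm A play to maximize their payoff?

C

With Firm B fixed at C, Firm A's payoffs are: A → 2, B → 5, C → 9, D → 3.
The maximum is 9, achieved by C.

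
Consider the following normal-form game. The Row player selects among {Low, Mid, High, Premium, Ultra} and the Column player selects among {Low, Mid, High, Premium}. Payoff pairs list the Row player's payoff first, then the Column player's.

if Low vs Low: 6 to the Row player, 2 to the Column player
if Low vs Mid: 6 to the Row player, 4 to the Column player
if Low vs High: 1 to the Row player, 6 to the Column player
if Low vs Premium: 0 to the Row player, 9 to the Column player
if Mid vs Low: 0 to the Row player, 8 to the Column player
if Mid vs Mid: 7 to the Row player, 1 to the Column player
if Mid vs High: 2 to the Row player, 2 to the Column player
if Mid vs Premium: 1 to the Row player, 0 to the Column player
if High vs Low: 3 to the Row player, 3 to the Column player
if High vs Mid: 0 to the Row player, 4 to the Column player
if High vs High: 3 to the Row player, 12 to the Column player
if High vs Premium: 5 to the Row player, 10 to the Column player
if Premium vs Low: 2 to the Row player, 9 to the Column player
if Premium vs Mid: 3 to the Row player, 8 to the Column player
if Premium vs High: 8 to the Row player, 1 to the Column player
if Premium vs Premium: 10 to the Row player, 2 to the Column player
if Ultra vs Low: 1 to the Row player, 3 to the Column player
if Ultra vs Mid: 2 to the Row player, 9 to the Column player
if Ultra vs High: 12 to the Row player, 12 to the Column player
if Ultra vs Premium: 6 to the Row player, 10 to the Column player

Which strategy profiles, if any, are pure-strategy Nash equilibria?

(Ultra, High)

A profile is a Nash equilibrium when each player is best-responding to the other.
The Row player's best responses — vs Low: Low (payoff 6); vs Mid: Mid (payoff 7); vs High: Ultra (payoff 12); vs Premium: Premium (payoff 10).
The Column player's best responses — vs Low: Premium (payoff 9); vs Mid: Low (payoff 8); vs High: High (payoff 12); vs Premium: Low (payoff 9); vs Ultra: High (payoff 12).
The only mutual best response is (Ultra, High); neither player gains by switching there.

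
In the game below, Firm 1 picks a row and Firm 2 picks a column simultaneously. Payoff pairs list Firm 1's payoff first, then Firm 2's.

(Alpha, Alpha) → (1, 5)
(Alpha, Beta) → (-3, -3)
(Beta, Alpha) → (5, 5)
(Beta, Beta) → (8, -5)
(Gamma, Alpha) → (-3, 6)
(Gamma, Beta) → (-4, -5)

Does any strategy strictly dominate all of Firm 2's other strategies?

A strategy is strictly dominant if it gives Firm 2 a strictly higher payoff than every other strategy, against every choice by the opponent.
Alpha strictly dominates: vs Alpha: 5 > -3; vs Beta: 5 > -5; vs Gamma: 6 > -5.

Alpha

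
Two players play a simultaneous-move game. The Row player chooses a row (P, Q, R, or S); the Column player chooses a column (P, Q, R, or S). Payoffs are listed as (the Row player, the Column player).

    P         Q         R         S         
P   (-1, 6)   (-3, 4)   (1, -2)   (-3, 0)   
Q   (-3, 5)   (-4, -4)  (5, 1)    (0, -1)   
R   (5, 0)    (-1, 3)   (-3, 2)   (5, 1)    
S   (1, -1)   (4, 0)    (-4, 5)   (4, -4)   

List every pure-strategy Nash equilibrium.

No pure-strategy Nash equilibrium

Find each player's best response to every opponent strategy; NE are the intersections.
The Row player's best responses — vs P: R (payoff 5); vs Q: S (payoff 4); vs R: Q (payoff 5); vs S: R (payoff 5).
The Column player's best responses — vs P: P (payoff 6); vs Q: P (payoff 5); vs R: Q (payoff 3); vs S: R (payoff 5).
No cell has both players best-responding. For instance, the Row player's best reply to R is Q, but against Q the Column player prefers P over R.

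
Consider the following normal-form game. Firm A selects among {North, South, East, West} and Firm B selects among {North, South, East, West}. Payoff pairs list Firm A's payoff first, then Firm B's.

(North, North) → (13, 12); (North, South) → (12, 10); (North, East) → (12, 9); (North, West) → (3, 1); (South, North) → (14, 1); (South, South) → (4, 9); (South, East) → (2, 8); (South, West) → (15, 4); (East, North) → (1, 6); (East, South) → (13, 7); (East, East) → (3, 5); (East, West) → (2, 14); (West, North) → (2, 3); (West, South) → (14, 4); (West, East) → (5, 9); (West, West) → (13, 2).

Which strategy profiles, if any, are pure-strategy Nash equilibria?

Check mutual best responses: a cell is a NE iff neither player can gain by unilaterally deviating.
Firm A's best responses — vs North: South (payoff 14); vs South: West (payoff 14); vs East: North (payoff 12); vs West: South (payoff 15).
Firm B's best responses — vs North: North (payoff 12); vs South: South (payoff 9); vs East: West (payoff 14); vs West: East (payoff 9).
No cell has both players best-responding. For instance, Firm A's best reply to South is West, but against West Firm B prefers East over South.

No pure-strategy Nash equilibrium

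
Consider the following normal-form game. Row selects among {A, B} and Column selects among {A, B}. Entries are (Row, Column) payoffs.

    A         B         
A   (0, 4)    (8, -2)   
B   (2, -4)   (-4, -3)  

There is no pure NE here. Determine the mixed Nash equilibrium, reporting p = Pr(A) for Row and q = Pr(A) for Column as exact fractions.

p = 1/7, q = 6/7

Each player's mixing probability is pinned down by making the *other* player indifferent.
Column indifferent between A and B: p·4 + (1−p)·(-4) = p·(-2) + (1−p)·(-3) ⟹ (-4) + 8p = (-3) + 1p ⟹ p = 1/7.
Row indifferent between A and B: q·0 + (1−q)·8 = q·2 + (1−q)·(-4) ⟹ 8 + (-8)q = (-4) + 6q ⟹ q = 6/7.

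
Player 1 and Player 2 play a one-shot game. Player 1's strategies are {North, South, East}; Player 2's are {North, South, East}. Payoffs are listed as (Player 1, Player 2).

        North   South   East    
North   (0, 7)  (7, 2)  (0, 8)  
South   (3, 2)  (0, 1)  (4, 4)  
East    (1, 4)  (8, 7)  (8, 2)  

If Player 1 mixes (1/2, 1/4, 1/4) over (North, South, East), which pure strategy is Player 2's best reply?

East

Player 2's best reply maximizes expected payoff against the mix.
North: (1/2)·7 + (1/4)·2 + (1/4)·4 = 5
South: (1/2)·2 + (1/4)·1 + (1/4)·7 = 3
East: (1/2)·8 + (1/4)·4 + (1/4)·2 = 11/2
Highest expected payoff is 11/2, from East.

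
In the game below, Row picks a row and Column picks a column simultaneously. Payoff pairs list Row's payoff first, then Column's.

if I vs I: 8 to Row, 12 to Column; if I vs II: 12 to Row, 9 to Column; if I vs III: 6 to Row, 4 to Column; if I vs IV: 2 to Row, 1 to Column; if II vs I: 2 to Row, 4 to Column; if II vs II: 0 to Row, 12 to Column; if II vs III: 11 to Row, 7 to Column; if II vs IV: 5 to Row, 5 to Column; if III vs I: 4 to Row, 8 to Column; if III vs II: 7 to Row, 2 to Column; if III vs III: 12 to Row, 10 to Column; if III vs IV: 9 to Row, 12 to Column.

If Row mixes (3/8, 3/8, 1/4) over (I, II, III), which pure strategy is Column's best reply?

II

Compute Column's expected payoff from each pure strategy against the given mix.
I: (3/8)·12 + (3/8)·4 + (1/4)·8 = 8
II: (3/8)·9 + (3/8)·12 + (1/4)·2 = 67/8
III: (3/8)·4 + (3/8)·7 + (1/4)·10 = 53/8
IV: (3/8)·1 + (3/8)·5 + (1/4)·12 = 21/4
Highest expected payoff is 67/8, from II.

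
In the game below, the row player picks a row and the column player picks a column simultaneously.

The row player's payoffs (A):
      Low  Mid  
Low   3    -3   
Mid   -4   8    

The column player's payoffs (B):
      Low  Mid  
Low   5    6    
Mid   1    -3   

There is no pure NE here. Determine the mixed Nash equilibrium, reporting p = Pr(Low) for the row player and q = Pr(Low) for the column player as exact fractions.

Each player's mixing probability is pinned down by making the *other* player indifferent.
The column player indifferent between Low and Mid: p·5 + (1−p)·1 = p·6 + (1−p)·(-3) ⟹ 1 + 4p = (-3) + 9p ⟹ p = 4/5.
The row player indifferent between Low and Mid: q·3 + (1−q)·(-3) = q·(-4) + (1−q)·8 ⟹ (-3) + 6q = 8 + (-12)q ⟹ q = 11/18.

p = 4/5, q = 11/18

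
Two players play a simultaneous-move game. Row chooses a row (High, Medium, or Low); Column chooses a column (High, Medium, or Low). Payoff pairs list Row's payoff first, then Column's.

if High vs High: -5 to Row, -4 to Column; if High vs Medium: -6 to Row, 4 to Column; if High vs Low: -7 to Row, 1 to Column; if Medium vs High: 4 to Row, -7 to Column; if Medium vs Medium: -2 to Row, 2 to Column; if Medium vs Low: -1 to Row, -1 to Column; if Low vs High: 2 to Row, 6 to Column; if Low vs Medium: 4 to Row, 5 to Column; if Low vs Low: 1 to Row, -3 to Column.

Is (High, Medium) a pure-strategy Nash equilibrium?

Holding Column at Medium: Row gets -6 from High but could get 4 by switching to Low. Row has a profitable deviation.

No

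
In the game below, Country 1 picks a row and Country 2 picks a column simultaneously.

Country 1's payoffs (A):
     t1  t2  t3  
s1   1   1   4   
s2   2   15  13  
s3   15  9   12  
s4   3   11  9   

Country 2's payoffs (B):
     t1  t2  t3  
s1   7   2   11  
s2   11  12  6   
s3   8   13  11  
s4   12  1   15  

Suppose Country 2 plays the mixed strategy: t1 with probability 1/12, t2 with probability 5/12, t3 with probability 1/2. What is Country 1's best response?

Compute Country 1's expected payoff from each pure strategy against the given mix.
s1: (1/12)·1 + (5/12)·1 + (1/2)·4 = 5/2
s2: (1/12)·2 + (5/12)·15 + (1/2)·13 = 155/12
s3: (1/12)·15 + (5/12)·9 + (1/2)·12 = 11
s4: (1/12)·3 + (5/12)·11 + (1/2)·9 = 28/3
Highest expected payoff is 155/12, from s2.

s2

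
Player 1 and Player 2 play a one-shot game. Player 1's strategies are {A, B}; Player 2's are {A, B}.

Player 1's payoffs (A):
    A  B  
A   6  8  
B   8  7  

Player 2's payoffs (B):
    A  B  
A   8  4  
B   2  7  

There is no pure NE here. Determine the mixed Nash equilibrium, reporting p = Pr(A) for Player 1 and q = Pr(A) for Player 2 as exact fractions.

Each player's mixing probability is pinned down by making the *other* player indifferent.
Player 2 indifferent between A and B: p·8 + (1−p)·2 = p·4 + (1−p)·7 ⟹ 2 + 6p = 7 + (-3)p ⟹ p = 5/9.
Player 1 indifferent between A and B: q·6 + (1−q)·8 = q·8 + (1−q)·7 ⟹ 8 + (-2)q = 7 + 1q ⟹ q = 1/3.

p = 5/9, q = 1/3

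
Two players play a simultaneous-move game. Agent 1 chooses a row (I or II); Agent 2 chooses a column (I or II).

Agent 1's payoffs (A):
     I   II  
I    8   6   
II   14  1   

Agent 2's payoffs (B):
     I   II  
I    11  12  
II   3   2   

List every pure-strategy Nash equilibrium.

Check mutual best responses: a cell is a NE iff neither player can gain by unilaterally deviating.
Agent 1's best responses — vs I: II (payoff 14); vs II: I (payoff 6).
Agent 2's best responses — vs I: II (payoff 12); vs II: I (payoff 3).
Mutual best responses occur at (I, II) and (II, I); at each, neither player gains by switching.

(I, II) and (II, I)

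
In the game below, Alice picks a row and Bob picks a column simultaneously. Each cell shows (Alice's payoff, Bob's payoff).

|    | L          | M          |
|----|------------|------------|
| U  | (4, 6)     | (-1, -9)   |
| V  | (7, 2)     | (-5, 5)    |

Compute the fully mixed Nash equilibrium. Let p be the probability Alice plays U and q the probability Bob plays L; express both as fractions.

Each player's mixing probability is pinned down by making the *other* player indifferent.
Bob indifferent between L and M: p·6 + (1−p)·2 = p·(-9) + (1−p)·5 ⟹ 2 + 4p = 5 + (-14)p ⟹ p = 1/6.
Alice indifferent between U and V: q·4 + (1−q)·(-1) = q·7 + (1−q)·(-5) ⟹ (-1) + 5q = (-5) + 12q ⟹ q = 4/7.

p = 1/6, q = 4/7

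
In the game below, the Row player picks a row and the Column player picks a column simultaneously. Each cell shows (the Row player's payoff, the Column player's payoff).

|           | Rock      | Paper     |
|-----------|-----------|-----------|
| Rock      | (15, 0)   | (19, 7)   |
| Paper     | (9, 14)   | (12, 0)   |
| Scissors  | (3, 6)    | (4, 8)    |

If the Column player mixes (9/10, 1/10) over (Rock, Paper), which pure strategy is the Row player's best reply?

Rock

Compute the Row player's expected payoff from each pure strategy against the given mix.
Rock: (9/10)·15 + (1/10)·19 = 77/5
Paper: (9/10)·9 + (1/10)·12 = 93/10
Scissors: (9/10)·3 + (1/10)·4 = 31/10
Highest expected payoff is 77/5, from Rock.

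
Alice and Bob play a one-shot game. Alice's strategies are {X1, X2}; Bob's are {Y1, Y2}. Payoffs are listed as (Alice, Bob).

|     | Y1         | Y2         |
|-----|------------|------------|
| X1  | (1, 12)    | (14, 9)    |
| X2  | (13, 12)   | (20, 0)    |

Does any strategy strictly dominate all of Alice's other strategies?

A strategy is strictly dominant if it gives Alice a strictly higher payoff than every other strategy, against every choice by the opponent.
X2 strictly dominates: vs Y1: 13 > 1; vs Y2: 20 > 14.

X2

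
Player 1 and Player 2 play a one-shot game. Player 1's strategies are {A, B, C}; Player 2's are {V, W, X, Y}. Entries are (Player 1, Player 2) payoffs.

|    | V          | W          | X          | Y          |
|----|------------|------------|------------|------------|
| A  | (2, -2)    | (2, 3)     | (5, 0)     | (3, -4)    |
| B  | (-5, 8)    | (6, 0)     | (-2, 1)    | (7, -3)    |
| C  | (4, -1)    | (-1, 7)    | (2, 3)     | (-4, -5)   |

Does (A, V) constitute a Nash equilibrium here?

No

Holding Player 2 at V: Player 1 gets 2 from A but could get 4 by switching to C. Player 1 has a profitable deviation.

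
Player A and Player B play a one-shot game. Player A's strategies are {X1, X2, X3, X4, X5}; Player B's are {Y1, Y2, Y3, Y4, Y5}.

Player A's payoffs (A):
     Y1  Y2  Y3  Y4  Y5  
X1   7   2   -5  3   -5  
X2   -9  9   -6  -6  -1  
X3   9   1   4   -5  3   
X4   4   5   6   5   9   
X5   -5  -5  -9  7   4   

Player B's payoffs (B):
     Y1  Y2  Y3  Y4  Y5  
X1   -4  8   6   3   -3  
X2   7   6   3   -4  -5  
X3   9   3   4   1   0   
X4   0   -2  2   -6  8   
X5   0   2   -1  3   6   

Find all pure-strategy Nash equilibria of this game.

A profile is a Nash equilibrium when each player is best-responding to the other.
Player A's best responses — vs Y1: X3 (payoff 9); vs Y2: X2 (payoff 9); vs Y3: X4 (payoff 6); vs Y4: X5 (payoff 7); vs Y5: X4 (payoff 9).
Player B's best responses — vs X1: Y2 (payoff 8); vs X2: Y1 (payoff 7); vs X3: Y1 (payoff 9); vs X4: Y5 (payoff 8); vs X5: Y5 (payoff 6).
Mutual best responses occur at (X3, Y1) and (X4, Y5); at each, neither player gains by switching.

(X3, Y1) and (X4, Y5)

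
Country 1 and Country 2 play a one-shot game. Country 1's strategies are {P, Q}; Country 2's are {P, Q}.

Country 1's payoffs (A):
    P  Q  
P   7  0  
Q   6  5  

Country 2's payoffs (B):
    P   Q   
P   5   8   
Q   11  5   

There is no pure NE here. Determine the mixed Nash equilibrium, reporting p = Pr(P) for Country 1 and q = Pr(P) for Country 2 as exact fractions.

p = 2/3, q = 5/6

Each player's mixing probability is pinned down by making the *other* player indifferent.
Country 2 indifferent between P and Q: p·5 + (1−p)·11 = p·8 + (1−p)·5 ⟹ 11 + (-6)p = 5 + 3p ⟹ p = 2/3.
Country 1 indifferent between P and Q: q·7 + (1−q)·0 = q·6 + (1−q)·5 ⟹ 0 + 7q = 5 + 1q ⟹ q = 5/6.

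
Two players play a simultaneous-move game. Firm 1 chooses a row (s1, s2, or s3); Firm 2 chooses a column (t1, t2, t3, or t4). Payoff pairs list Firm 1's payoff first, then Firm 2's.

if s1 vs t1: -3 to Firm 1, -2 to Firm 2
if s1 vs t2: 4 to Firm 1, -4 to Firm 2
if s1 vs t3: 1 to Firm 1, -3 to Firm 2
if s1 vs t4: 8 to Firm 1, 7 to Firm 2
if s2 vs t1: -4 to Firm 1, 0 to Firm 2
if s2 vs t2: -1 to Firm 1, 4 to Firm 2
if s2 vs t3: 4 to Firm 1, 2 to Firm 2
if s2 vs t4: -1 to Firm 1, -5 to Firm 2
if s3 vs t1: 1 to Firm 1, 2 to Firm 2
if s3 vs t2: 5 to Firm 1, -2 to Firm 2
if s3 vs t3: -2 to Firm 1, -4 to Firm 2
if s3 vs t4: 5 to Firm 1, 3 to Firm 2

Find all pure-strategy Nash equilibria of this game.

(s1, t4)

Check mutual best responses: a cell is a NE iff neither player can gain by unilaterally deviating.
Firm 1's best responses — vs t1: s3 (payoff 1); vs t2: s3 (payoff 5); vs t3: s2 (payoff 4); vs t4: s1 (payoff 8).
Firm 2's best responses — vs s1: t4 (payoff 7); vs s2: t2 (payoff 4); vs s3: t4 (payoff 3).
The only mutual best response is (s1, t4); neither player gains by switching there.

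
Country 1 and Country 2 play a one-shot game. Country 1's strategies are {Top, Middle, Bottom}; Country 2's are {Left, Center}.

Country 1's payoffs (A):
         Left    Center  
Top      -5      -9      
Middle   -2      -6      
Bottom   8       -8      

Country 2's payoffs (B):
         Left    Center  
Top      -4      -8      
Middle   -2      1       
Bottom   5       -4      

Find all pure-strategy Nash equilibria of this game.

Find each player's best response to every opponent strategy; NE are the intersections.
Country 1's best responses — vs Left: Bottom (payoff 8); vs Center: Middle (payoff -6).
Country 2's best responses — vs Top: Left (payoff -4); vs Middle: Center (payoff 1); vs Bottom: Left (payoff 5).
Mutual best responses occur at (Middle, Center) and (Bottom, Left); at each, neither player gains by switching.

(Middle, Center) and (Bottom, Left)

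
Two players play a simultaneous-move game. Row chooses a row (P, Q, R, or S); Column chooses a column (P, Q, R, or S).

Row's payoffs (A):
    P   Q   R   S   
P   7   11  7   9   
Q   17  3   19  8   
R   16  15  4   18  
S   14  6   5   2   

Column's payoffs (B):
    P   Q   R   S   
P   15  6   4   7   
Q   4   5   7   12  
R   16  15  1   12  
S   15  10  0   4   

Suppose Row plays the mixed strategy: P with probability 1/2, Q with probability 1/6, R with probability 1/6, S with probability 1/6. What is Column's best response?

P

Compute Column's expected payoff from each pure strategy against the given mix.
P: (1/2)·15 + (1/6)·4 + (1/6)·16 + (1/6)·15 = 40/3
Q: (1/2)·6 + (1/6)·5 + (1/6)·15 + (1/6)·10 = 8
R: (1/2)·4 + (1/6)·7 + (1/6)·1 + (1/6)·0 = 10/3
S: (1/2)·7 + (1/6)·12 + (1/6)·12 + (1/6)·4 = 49/6
Highest expected payoff is 40/3, from P.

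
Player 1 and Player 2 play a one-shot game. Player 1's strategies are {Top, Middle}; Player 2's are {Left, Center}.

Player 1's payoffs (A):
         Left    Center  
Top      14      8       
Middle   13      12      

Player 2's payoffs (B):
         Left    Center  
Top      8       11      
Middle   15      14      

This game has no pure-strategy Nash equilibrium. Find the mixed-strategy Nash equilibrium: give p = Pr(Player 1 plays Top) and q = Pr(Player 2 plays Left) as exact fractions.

In a mixed NE each player is indifferent between their pure strategies, so the opponent's mix sets the indifference.
Player 2 indifferent between Left and Center: p·8 + (1−p)·15 = p·11 + (1−p)·14 ⟹ 15 + (-7)p = 14 + (-3)p ⟹ p = 1/4.
Player 1 indifferent between Top and Middle: q·14 + (1−q)·8 = q·13 + (1−q)·12 ⟹ 8 + 6q = 12 + 1q ⟹ q = 4/5.

p = 1/4, q = 4/5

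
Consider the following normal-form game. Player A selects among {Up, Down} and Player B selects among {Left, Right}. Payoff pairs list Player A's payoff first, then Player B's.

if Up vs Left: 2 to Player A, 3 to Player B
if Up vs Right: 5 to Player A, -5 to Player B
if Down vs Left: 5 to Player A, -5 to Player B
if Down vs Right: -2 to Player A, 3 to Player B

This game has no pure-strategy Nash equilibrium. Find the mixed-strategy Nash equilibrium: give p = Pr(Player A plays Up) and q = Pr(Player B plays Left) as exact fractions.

Each player's mixing probability is pinned down by making the *other* player indifferent.
Player B indifferent between Left and Right: p·3 + (1−p)·(-5) = p·(-5) + (1−p)·3 ⟹ (-5) + 8p = 3 + (-8)p ⟹ p = 1/2.
Player A indifferent between Up and Down: q·2 + (1−q)·5 = q·5 + (1−q)·(-2) ⟹ 5 + (-3)q = (-2) + 7q ⟹ q = 7/10.

p = 1/2, q = 7/10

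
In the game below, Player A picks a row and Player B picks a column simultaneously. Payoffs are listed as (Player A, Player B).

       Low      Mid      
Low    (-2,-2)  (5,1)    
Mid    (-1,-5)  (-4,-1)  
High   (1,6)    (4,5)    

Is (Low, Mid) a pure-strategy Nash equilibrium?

Holding Player B at Mid: Player A gets 5 from Low, versus -4 from Mid, 4 from High. No profitable deviation for Player A.
Holding Player A at Low: Player B gets 1 from Mid, versus -2 from Low. No profitable deviation for Player B either.

Yes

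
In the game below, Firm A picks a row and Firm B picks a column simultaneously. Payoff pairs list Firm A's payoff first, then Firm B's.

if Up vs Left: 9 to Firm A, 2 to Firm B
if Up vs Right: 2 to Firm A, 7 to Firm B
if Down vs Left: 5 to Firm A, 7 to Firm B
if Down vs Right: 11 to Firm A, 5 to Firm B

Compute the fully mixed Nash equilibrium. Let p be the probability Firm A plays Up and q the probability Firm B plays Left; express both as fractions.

p = 2/7, q = 9/13

In a mixed NE each player is indifferent between their pure strategies, so the opponent's mix sets the indifference.
Firm B indifferent between Left and Right: p·2 + (1−p)·7 = p·7 + (1−p)·5 ⟹ 7 + (-5)p = 5 + 2p ⟹ p = 2/7.
Firm A indifferent between Up and Down: q·9 + (1−q)·2 = q·5 + (1−q)·11 ⟹ 2 + 7q = 11 + (-6)q ⟹ q = 9/13.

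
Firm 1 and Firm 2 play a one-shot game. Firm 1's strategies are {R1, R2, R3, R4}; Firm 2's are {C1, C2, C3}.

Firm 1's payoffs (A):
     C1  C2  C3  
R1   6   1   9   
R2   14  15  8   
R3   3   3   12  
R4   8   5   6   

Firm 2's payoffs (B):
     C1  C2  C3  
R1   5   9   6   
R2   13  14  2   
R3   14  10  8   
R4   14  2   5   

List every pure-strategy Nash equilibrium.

Check mutual best responses: a cell is a NE iff neither player can gain by unilaterally deviating.
Firm 1's best responses — vs C1: R2 (payoff 14); vs C2: R2 (payoff 15); vs C3: R3 (payoff 12).
Firm 2's best responses — vs R1: C2 (payoff 9); vs R2: C2 (payoff 14); vs R3: C1 (payoff 14); vs R4: C1 (payoff 14).
The only mutual best response is (R2, C2); neither player gains by switching there.

(R2, C2)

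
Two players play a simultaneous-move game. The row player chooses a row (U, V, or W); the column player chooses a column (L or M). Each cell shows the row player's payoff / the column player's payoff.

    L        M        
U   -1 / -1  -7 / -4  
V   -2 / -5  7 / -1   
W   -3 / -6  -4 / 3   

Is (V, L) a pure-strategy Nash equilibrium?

No

Holding the column player at L: the row player gets -2 from V but could get -1 by switching to U. The row player has a profitable deviation.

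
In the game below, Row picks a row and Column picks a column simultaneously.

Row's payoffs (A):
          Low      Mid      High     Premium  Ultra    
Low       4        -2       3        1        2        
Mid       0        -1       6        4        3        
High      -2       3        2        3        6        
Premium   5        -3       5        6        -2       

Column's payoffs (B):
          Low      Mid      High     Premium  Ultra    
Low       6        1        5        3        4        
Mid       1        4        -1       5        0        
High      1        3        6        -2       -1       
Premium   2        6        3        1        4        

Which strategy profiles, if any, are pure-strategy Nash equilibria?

There is no pure-strategy Nash equilibrium

A profile is a Nash equilibrium when each player is best-responding to the other.
Row's best responses — vs Low: Premium (payoff 5); vs Mid: High (payoff 3); vs High: Mid (payoff 6); vs Premium: Premium (payoff 6); vs Ultra: High (payoff 6).
Column's best responses — vs Low: Low (payoff 6); vs Mid: Premium (payoff 5); vs High: High (payoff 6); vs Premium: Mid (payoff 6).
No cell has both players best-responding. For instance, Row's best reply to High is Mid, but against Mid Column prefers Premium over High.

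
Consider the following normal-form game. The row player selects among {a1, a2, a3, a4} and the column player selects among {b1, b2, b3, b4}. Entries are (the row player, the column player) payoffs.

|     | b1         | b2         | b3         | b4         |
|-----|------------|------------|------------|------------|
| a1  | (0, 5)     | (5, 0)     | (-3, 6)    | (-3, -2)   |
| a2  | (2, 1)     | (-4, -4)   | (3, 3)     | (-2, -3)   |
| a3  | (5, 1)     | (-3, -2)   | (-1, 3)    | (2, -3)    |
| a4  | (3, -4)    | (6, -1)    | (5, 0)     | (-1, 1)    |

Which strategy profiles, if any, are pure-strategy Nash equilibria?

None

A profile is a Nash equilibrium when each player is best-responding to the other.
The row player's best responses — vs b1: a3 (payoff 5); vs b2: a4 (payoff 6); vs b3: a4 (payoff 5); vs b4: a3 (payoff 2).
The column player's best responses — vs a1: b3 (payoff 6); vs a2: b3 (payoff 3); vs a3: b3 (payoff 3); vs a4: b4 (payoff 1).
No cell has both players best-responding. For instance, the row player's best reply to b3 is a4, but against a4 the column player prefers b4 over b3.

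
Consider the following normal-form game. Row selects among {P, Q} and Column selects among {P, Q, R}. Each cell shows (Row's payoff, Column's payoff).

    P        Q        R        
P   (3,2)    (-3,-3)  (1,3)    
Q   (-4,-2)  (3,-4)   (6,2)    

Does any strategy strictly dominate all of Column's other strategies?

R

A strategy is strictly dominant if it gives Column a strictly higher payoff than every other strategy, against every choice by the opponent.
R strictly dominates: vs P: 3 > each of {2, -3}; vs Q: 2 > each of {-2, -4}.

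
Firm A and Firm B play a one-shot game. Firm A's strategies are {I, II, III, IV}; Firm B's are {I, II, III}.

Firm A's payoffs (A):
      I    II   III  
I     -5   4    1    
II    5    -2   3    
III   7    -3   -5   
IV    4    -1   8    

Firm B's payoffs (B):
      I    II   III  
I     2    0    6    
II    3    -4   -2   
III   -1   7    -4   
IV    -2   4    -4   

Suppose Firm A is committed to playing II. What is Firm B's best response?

I

With Firm A fixed at II, Firm B's payoffs are: I → 3, II → -4, III → -2.
The maximum is 3, achieved by I.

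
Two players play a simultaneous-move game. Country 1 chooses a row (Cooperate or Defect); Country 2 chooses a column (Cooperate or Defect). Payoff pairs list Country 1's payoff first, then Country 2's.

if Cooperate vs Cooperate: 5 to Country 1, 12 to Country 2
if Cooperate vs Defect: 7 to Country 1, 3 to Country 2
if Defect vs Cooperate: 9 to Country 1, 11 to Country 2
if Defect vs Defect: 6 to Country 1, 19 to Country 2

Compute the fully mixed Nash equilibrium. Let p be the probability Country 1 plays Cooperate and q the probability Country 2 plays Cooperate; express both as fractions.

Each player's mixing probability is pinned down by making the *other* player indifferent.
Country 2 indifferent between Cooperate and Defect: p·12 + (1−p)·11 = p·3 + (1−p)·19 ⟹ 11 + 1p = 19 + (-16)p ⟹ p = 8/17.
Country 1 indifferent between Cooperate and Defect: q·5 + (1−q)·7 = q·9 + (1−q)·6 ⟹ 7 + (-2)q = 6 + 3q ⟹ q = 1/5.

p = 8/17, q = 1/5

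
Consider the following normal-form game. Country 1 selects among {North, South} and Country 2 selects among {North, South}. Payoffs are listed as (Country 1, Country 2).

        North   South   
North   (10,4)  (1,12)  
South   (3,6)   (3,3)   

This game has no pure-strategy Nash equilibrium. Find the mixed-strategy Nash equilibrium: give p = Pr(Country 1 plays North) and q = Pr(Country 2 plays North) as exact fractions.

p = 3/11, q = 2/9

In a mixed NE each player is indifferent between their pure strategies, so the opponent's mix sets the indifference.
Country 2 indifferent between North and South: p·4 + (1−p)·6 = p·12 + (1−p)·3 ⟹ 6 + (-2)p = 3 + 9p ⟹ p = 3/11.
Country 1 indifferent between North and South: q·10 + (1−q)·1 = q·3 + (1−q)·3 ⟹ 1 + 9q = 3 + 0q ⟹ q = 2/9.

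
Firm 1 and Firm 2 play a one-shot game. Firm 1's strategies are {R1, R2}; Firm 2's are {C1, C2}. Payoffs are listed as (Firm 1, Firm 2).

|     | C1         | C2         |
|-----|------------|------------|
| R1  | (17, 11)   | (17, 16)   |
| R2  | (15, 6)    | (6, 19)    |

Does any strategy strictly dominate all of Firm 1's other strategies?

Check whether one of Firm 1's strategies beats all alternatives regardless of what the opponent does.
R1 strictly dominates: vs C1: 17 > 15; vs C2: 17 > 6.

R1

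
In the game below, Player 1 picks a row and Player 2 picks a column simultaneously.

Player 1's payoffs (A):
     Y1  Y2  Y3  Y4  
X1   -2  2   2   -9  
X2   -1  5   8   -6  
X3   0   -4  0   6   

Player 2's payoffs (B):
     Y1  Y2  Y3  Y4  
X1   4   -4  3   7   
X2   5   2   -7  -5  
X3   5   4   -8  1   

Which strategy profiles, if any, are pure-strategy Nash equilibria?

(X3, Y1)

A profile is a Nash equilibrium when each player is best-responding to the other.
Player 1's best responses — vs Y1: X3 (payoff 0); vs Y2: X2 (payoff 5); vs Y3: X2 (payoff 8); vs Y4: X3 (payoff 6).
Player 2's best responses — vs X1: Y4 (payoff 7); vs X2: Y1 (payoff 5); vs X3: Y1 (payoff 5).
The only mutual best response is (X3, Y1); neither player gains by switching there.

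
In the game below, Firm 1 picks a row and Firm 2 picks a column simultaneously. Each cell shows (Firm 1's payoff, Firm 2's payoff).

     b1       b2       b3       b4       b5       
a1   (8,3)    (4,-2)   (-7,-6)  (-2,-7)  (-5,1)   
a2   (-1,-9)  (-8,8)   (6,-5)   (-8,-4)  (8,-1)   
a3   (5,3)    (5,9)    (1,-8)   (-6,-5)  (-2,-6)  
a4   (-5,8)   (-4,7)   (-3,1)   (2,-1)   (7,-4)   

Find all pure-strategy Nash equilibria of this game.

A profile is a Nash equilibrium when each player is best-responding to the other.
Firm 1's best responses — vs b1: a1 (payoff 8); vs b2: a3 (payoff 5); vs b3: a2 (payoff 6); vs b4: a4 (payoff 2); vs b5: a2 (payoff 8).
Firm 2's best responses — vs a1: b1 (payoff 3); vs a2: b2 (payoff 8); vs a3: b2 (payoff 9); vs a4: b1 (payoff 8).
Mutual best responses occur at (a1, b1) and (a3, b2); at each, neither player gains by switching.

(a1, b1) and (a3, b2)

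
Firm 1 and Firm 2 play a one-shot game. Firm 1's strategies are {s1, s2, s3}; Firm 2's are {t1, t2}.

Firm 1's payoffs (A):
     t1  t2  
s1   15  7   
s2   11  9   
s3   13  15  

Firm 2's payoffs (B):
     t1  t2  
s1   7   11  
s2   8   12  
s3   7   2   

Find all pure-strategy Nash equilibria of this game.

A profile is a Nash equilibrium when each player is best-responding to the other.
Firm 1's best responses — vs t1: s1 (payoff 15); vs t2: s3 (payoff 15).
Firm 2's best responses — vs s1: t2 (payoff 11); vs s2: t2 (payoff 12); vs s3: t1 (payoff 7).
No cell has both players best-responding. For instance, Firm 1's best reply to t1 is s1, but against s1 Firm 2 prefers t2 over t1.

None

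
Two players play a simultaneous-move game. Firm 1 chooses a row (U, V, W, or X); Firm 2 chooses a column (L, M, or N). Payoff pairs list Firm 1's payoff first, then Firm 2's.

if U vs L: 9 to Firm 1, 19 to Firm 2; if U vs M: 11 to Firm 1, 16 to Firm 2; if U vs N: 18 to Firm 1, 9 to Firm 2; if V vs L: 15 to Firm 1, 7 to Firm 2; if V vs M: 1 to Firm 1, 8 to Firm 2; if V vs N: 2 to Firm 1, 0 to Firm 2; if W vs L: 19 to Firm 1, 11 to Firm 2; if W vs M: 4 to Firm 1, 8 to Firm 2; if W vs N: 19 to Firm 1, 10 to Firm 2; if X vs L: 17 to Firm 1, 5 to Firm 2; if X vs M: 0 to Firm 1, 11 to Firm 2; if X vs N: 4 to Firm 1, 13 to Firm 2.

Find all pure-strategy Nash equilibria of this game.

Check mutual best responses: a cell is a NE iff neither player can gain by unilaterally deviating.
Firm 1's best responses — vs L: W (payoff 19); vs M: U (payoff 11); vs N: W (payoff 19).
Firm 2's best responses — vs U: L (payoff 19); vs V: M (payoff 8); vs W: L (payoff 11); vs X: N (payoff 13).
The only mutual best response is (W, L); neither player gains by switching there.

(W, L)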